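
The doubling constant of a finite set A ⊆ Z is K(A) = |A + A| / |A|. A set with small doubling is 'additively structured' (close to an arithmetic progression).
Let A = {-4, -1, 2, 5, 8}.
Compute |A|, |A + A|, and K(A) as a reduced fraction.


|A| = 5.
Compute A + A by enumerating all 25 pairs.
A + A = {-8, -5, -2, 1, 4, 7, 10, 13, 16}, so |A + A| = 9.
K = |A + A| / |A| = 9/5 (already in lowest terms) ≈ 1.8000.
Reference: AP of size 5 gives K = 9/5 ≈ 1.8000; a fully generic set of size 5 gives K ≈ 3.0000.

|A| = 5, |A + A| = 9, K = 9/5.


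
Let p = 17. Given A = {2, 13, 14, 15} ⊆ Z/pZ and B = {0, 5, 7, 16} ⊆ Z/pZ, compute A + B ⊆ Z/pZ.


Work in Z/17Z: reduce every sum a + b modulo 17.
Enumerate all 16 pairs:
a = 2: 2+0=2, 2+5=7, 2+7=9, 2+16=1
a = 13: 13+0=13, 13+5=1, 13+7=3, 13+16=12
a = 14: 14+0=14, 14+5=2, 14+7=4, 14+16=13
a = 15: 15+0=15, 15+5=3, 15+7=5, 15+16=14
Distinct residues collected: {1, 2, 3, 4, 5, 7, 9, 12, 13, 14, 15}
|A + B| = 11 (out of 17 total residues).

A + B = {1, 2, 3, 4, 5, 7, 9, 12, 13, 14, 15}


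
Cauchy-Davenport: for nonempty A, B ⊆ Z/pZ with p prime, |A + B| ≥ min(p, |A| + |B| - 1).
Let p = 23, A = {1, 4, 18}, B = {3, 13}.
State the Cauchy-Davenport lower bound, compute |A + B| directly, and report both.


Cauchy-Davenport: |A + B| ≥ min(p, |A| + |B| - 1) for A, B nonempty in Z/pZ.
|A| = 3, |B| = 2, p = 23.
CD lower bound = min(23, 3 + 2 - 1) = min(23, 4) = 4.
Compute A + B mod 23 directly:
a = 1: 1+3=4, 1+13=14
a = 4: 4+3=7, 4+13=17
a = 18: 18+3=21, 18+13=8
A + B = {4, 7, 8, 14, 17, 21}, so |A + B| = 6.
Verify: 6 ≥ 4? Yes ✓.

CD lower bound = 4, actual |A + B| = 6.


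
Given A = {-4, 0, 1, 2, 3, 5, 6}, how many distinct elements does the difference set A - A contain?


A - A = {a - a' : a, a' ∈ A}; |A| = 7.
Bounds: 2|A|-1 ≤ |A - A| ≤ |A|² - |A| + 1, i.e. 13 ≤ |A - A| ≤ 43.
Note: 0 ∈ A - A always (from a - a). The set is symmetric: if d ∈ A - A then -d ∈ A - A.
Enumerate nonzero differences d = a - a' with a > a' (then include -d):
Positive differences: {1, 2, 3, 4, 5, 6, 7, 9, 10}
Full difference set: {0} ∪ (positive diffs) ∪ (negative diffs).
|A - A| = 1 + 2·9 = 19 (matches direct enumeration: 19).

|A - A| = 19


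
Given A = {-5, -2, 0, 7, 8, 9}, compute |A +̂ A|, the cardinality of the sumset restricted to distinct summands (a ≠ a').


Restricted sumset: A +̂ A = {a + a' : a ∈ A, a' ∈ A, a ≠ a'}.
Equivalently, take A + A and drop any sum 2a that is achievable ONLY as a + a for a ∈ A (i.e. sums representable only with equal summands).
Enumerate pairs (a, a') with a < a' (symmetric, so each unordered pair gives one sum; this covers all a ≠ a'):
  -5 + -2 = -7
  -5 + 0 = -5
  -5 + 7 = 2
  -5 + 8 = 3
  -5 + 9 = 4
  -2 + 0 = -2
  -2 + 7 = 5
  -2 + 8 = 6
  -2 + 9 = 7
  0 + 7 = 7
  0 + 8 = 8
  0 + 9 = 9
  7 + 8 = 15
  7 + 9 = 16
  8 + 9 = 17
Collected distinct sums: {-7, -5, -2, 2, 3, 4, 5, 6, 7, 8, 9, 15, 16, 17}
|A +̂ A| = 14
(Reference bound: |A +̂ A| ≥ 2|A| - 3 for |A| ≥ 2, with |A| = 6 giving ≥ 9.)

|A +̂ A| = 14


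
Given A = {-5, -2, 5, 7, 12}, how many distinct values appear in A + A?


A + A = {a + a' : a, a' ∈ A}; |A| = 5.
General bounds: 2|A| - 1 ≤ |A + A| ≤ |A|(|A|+1)/2, i.e. 9 ≤ |A + A| ≤ 15.
Lower bound 2|A|-1 is attained iff A is an arithmetic progression.
Enumerate sums a + a' for a ≤ a' (symmetric, so this suffices):
a = -5: -5+-5=-10, -5+-2=-7, -5+5=0, -5+7=2, -5+12=7
a = -2: -2+-2=-4, -2+5=3, -2+7=5, -2+12=10
a = 5: 5+5=10, 5+7=12, 5+12=17
a = 7: 7+7=14, 7+12=19
a = 12: 12+12=24
Distinct sums: {-10, -7, -4, 0, 2, 3, 5, 7, 10, 12, 14, 17, 19, 24}
|A + A| = 14

|A + A| = 14


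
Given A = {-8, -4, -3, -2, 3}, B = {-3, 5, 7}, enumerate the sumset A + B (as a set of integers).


A + B = {a + b : a ∈ A, b ∈ B}.
Enumerate all |A|·|B| = 5·3 = 15 pairs (a, b) and collect distinct sums.
a = -8: -8+-3=-11, -8+5=-3, -8+7=-1
a = -4: -4+-3=-7, -4+5=1, -4+7=3
a = -3: -3+-3=-6, -3+5=2, -3+7=4
a = -2: -2+-3=-5, -2+5=3, -2+7=5
a = 3: 3+-3=0, 3+5=8, 3+7=10
Collecting distinct sums: A + B = {-11, -7, -6, -5, -3, -1, 0, 1, 2, 3, 4, 5, 8, 10}
|A + B| = 14

A + B = {-11, -7, -6, -5, -3, -1, 0, 1, 2, 3, 4, 5, 8, 10}


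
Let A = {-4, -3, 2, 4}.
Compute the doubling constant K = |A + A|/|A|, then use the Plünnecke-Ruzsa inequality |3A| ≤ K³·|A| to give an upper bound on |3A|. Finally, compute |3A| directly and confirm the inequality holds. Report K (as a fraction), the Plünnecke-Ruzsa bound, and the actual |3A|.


|A| = 4.
Step 1: Compute A + A by enumerating all 16 pairs.
A + A = {-8, -7, -6, -2, -1, 0, 1, 4, 6, 8}, so |A + A| = 10.
Step 2: Doubling constant K = |A + A|/|A| = 10/4 = 10/4 ≈ 2.5000.
Step 3: Plünnecke-Ruzsa gives |3A| ≤ K³·|A| = (2.5000)³ · 4 ≈ 62.5000.
Step 4: Compute 3A = A + A + A directly by enumerating all triples (a,b,c) ∈ A³; |3A| = 19.
Step 5: Check 19 ≤ 62.5000? Yes ✓.

K = 10/4, Plünnecke-Ruzsa bound K³|A| ≈ 62.5000, |3A| = 19, inequality holds.


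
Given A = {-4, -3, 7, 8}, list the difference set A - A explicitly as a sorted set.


A - A = {a - a' : a, a' ∈ A}.
Compute a - a' for each ordered pair (a, a'):
a = -4: -4--4=0, -4--3=-1, -4-7=-11, -4-8=-12
a = -3: -3--4=1, -3--3=0, -3-7=-10, -3-8=-11
a = 7: 7--4=11, 7--3=10, 7-7=0, 7-8=-1
a = 8: 8--4=12, 8--3=11, 8-7=1, 8-8=0
Collecting distinct values (and noting 0 appears from a-a):
A - A = {-12, -11, -10, -1, 0, 1, 10, 11, 12}
|A - A| = 9

A - A = {-12, -11, -10, -1, 0, 1, 10, 11, 12}


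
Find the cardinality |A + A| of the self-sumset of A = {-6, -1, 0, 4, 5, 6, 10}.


A + A = {a + a' : a, a' ∈ A}; |A| = 7.
General bounds: 2|A| - 1 ≤ |A + A| ≤ |A|(|A|+1)/2, i.e. 13 ≤ |A + A| ≤ 28.
Lower bound 2|A|-1 is attained iff A is an arithmetic progression.
Enumerate sums a + a' for a ≤ a' (symmetric, so this suffices):
a = -6: -6+-6=-12, -6+-1=-7, -6+0=-6, -6+4=-2, -6+5=-1, -6+6=0, -6+10=4
a = -1: -1+-1=-2, -1+0=-1, -1+4=3, -1+5=4, -1+6=5, -1+10=9
a = 0: 0+0=0, 0+4=4, 0+5=5, 0+6=6, 0+10=10
a = 4: 4+4=8, 4+5=9, 4+6=10, 4+10=14
a = 5: 5+5=10, 5+6=11, 5+10=15
a = 6: 6+6=12, 6+10=16
a = 10: 10+10=20
Distinct sums: {-12, -7, -6, -2, -1, 0, 3, 4, 5, 6, 8, 9, 10, 11, 12, 14, 15, 16, 20}
|A + A| = 19

|A + A| = 19


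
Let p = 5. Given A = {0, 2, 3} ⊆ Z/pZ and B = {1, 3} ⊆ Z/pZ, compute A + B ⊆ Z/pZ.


Work in Z/5Z: reduce every sum a + b modulo 5.
Enumerate all 6 pairs:
a = 0: 0+1=1, 0+3=3
a = 2: 2+1=3, 2+3=0
a = 3: 3+1=4, 3+3=1
Distinct residues collected: {0, 1, 3, 4}
|A + B| = 4 (out of 5 total residues).

A + B = {0, 1, 3, 4}


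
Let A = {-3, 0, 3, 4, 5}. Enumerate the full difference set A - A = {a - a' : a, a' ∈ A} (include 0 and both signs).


A - A = {a - a' : a, a' ∈ A}.
Compute a - a' for each ordered pair (a, a'):
a = -3: -3--3=0, -3-0=-3, -3-3=-6, -3-4=-7, -3-5=-8
a = 0: 0--3=3, 0-0=0, 0-3=-3, 0-4=-4, 0-5=-5
a = 3: 3--3=6, 3-0=3, 3-3=0, 3-4=-1, 3-5=-2
a = 4: 4--3=7, 4-0=4, 4-3=1, 4-4=0, 4-5=-1
a = 5: 5--3=8, 5-0=5, 5-3=2, 5-4=1, 5-5=0
Collecting distinct values (and noting 0 appears from a-a):
A - A = {-8, -7, -6, -5, -4, -3, -2, -1, 0, 1, 2, 3, 4, 5, 6, 7, 8}
|A - A| = 17

A - A = {-8, -7, -6, -5, -4, -3, -2, -1, 0, 1, 2, 3, 4, 5, 6, 7, 8}


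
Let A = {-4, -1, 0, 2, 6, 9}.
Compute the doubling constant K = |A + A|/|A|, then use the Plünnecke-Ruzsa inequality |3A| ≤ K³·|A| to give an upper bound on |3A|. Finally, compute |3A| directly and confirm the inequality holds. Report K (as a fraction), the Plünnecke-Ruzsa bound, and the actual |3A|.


|A| = 6.
Step 1: Compute A + A by enumerating all 36 pairs.
A + A = {-8, -5, -4, -2, -1, 0, 1, 2, 4, 5, 6, 8, 9, 11, 12, 15, 18}, so |A + A| = 17.
Step 2: Doubling constant K = |A + A|/|A| = 17/6 = 17/6 ≈ 2.8333.
Step 3: Plünnecke-Ruzsa gives |3A| ≤ K³·|A| = (2.8333)³ · 6 ≈ 136.4722.
Step 4: Compute 3A = A + A + A directly by enumerating all triples (a,b,c) ∈ A³; |3A| = 31.
Step 5: Check 31 ≤ 136.4722? Yes ✓.

K = 17/6, Plünnecke-Ruzsa bound K³|A| ≈ 136.4722, |3A| = 31, inequality holds.


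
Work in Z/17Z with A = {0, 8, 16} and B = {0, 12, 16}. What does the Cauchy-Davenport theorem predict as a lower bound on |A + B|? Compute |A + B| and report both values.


Cauchy-Davenport: |A + B| ≥ min(p, |A| + |B| - 1) for A, B nonempty in Z/pZ.
|A| = 3, |B| = 3, p = 17.
CD lower bound = min(17, 3 + 3 - 1) = min(17, 5) = 5.
Compute A + B mod 17 directly:
a = 0: 0+0=0, 0+12=12, 0+16=16
a = 8: 8+0=8, 8+12=3, 8+16=7
a = 16: 16+0=16, 16+12=11, 16+16=15
A + B = {0, 3, 7, 8, 11, 12, 15, 16}, so |A + B| = 8.
Verify: 8 ≥ 5? Yes ✓.

CD lower bound = 5, actual |A + B| = 8.


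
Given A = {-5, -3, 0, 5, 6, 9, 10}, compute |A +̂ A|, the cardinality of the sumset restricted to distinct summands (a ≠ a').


Restricted sumset: A +̂ A = {a + a' : a ∈ A, a' ∈ A, a ≠ a'}.
Equivalently, take A + A and drop any sum 2a that is achievable ONLY as a + a for a ∈ A (i.e. sums representable only with equal summands).
Enumerate pairs (a, a') with a < a' (symmetric, so each unordered pair gives one sum; this covers all a ≠ a'):
  -5 + -3 = -8
  -5 + 0 = -5
  -5 + 5 = 0
  -5 + 6 = 1
  -5 + 9 = 4
  -5 + 10 = 5
  -3 + 0 = -3
  -3 + 5 = 2
  -3 + 6 = 3
  -3 + 9 = 6
  -3 + 10 = 7
  0 + 5 = 5
  0 + 6 = 6
  0 + 9 = 9
  0 + 10 = 10
  5 + 6 = 11
  5 + 9 = 14
  5 + 10 = 15
  6 + 9 = 15
  6 + 10 = 16
  9 + 10 = 19
Collected distinct sums: {-8, -5, -3, 0, 1, 2, 3, 4, 5, 6, 7, 9, 10, 11, 14, 15, 16, 19}
|A +̂ A| = 18
(Reference bound: |A +̂ A| ≥ 2|A| - 3 for |A| ≥ 2, with |A| = 7 giving ≥ 11.)

|A +̂ A| = 18


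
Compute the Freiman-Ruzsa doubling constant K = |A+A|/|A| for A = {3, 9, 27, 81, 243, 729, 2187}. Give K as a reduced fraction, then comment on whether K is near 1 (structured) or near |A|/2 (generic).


|A| = 7.
Compute A + A by enumerating all 49 pairs.
A + A = {6, 12, 18, 30, 36, 54, 84, 90, 108, 162, 246, 252, 270, 324, 486, 732, 738, 756, 810, 972, 1458, 2190, 2196, 2214, 2268, 2430, 2916, 4374}, so |A + A| = 28.
K = |A + A| / |A| = 28/7 = 4/1 ≈ 4.0000.
Reference: AP of size 7 gives K = 13/7 ≈ 1.8571; a fully generic set of size 7 gives K ≈ 4.0000.

|A| = 7, |A + A| = 28, K = 28/7 = 4/1.


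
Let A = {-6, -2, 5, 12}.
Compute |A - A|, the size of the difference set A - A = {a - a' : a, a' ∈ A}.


A - A = {a - a' : a, a' ∈ A}; |A| = 4.
Bounds: 2|A|-1 ≤ |A - A| ≤ |A|² - |A| + 1, i.e. 7 ≤ |A - A| ≤ 13.
Note: 0 ∈ A - A always (from a - a). The set is symmetric: if d ∈ A - A then -d ∈ A - A.
Enumerate nonzero differences d = a - a' with a > a' (then include -d):
Positive differences: {4, 7, 11, 14, 18}
Full difference set: {0} ∪ (positive diffs) ∪ (negative diffs).
|A - A| = 1 + 2·5 = 11 (matches direct enumeration: 11).

|A - A| = 11


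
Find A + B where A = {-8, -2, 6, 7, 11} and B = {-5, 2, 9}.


A + B = {a + b : a ∈ A, b ∈ B}.
Enumerate all |A|·|B| = 5·3 = 15 pairs (a, b) and collect distinct sums.
a = -8: -8+-5=-13, -8+2=-6, -8+9=1
a = -2: -2+-5=-7, -2+2=0, -2+9=7
a = 6: 6+-5=1, 6+2=8, 6+9=15
a = 7: 7+-5=2, 7+2=9, 7+9=16
a = 11: 11+-5=6, 11+2=13, 11+9=20
Collecting distinct sums: A + B = {-13, -7, -6, 0, 1, 2, 6, 7, 8, 9, 13, 15, 16, 20}
|A + B| = 14

A + B = {-13, -7, -6, 0, 1, 2, 6, 7, 8, 9, 13, 15, 16, 20}


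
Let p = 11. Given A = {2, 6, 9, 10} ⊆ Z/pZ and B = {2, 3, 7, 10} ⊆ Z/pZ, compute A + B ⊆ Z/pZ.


Work in Z/11Z: reduce every sum a + b modulo 11.
Enumerate all 16 pairs:
a = 2: 2+2=4, 2+3=5, 2+7=9, 2+10=1
a = 6: 6+2=8, 6+3=9, 6+7=2, 6+10=5
a = 9: 9+2=0, 9+3=1, 9+7=5, 9+10=8
a = 10: 10+2=1, 10+3=2, 10+7=6, 10+10=9
Distinct residues collected: {0, 1, 2, 4, 5, 6, 8, 9}
|A + B| = 8 (out of 11 total residues).

A + B = {0, 1, 2, 4, 5, 6, 8, 9}


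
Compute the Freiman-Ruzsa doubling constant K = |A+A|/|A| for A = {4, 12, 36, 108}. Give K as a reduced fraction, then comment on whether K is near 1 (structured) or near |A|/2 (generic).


|A| = 4.
Compute A + A by enumerating all 16 pairs.
A + A = {8, 16, 24, 40, 48, 72, 112, 120, 144, 216}, so |A + A| = 10.
K = |A + A| / |A| = 10/4 = 5/2 ≈ 2.5000.
Reference: AP of size 4 gives K = 7/4 ≈ 1.7500; a fully generic set of size 4 gives K ≈ 2.5000.

|A| = 4, |A + A| = 10, K = 10/4 = 5/2.


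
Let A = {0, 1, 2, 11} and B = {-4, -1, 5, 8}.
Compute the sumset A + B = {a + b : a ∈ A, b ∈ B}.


A + B = {a + b : a ∈ A, b ∈ B}.
Enumerate all |A|·|B| = 4·4 = 16 pairs (a, b) and collect distinct sums.
a = 0: 0+-4=-4, 0+-1=-1, 0+5=5, 0+8=8
a = 1: 1+-4=-3, 1+-1=0, 1+5=6, 1+8=9
a = 2: 2+-4=-2, 2+-1=1, 2+5=7, 2+8=10
a = 11: 11+-4=7, 11+-1=10, 11+5=16, 11+8=19
Collecting distinct sums: A + B = {-4, -3, -2, -1, 0, 1, 5, 6, 7, 8, 9, 10, 16, 19}
|A + B| = 14

A + B = {-4, -3, -2, -1, 0, 1, 5, 6, 7, 8, 9, 10, 16, 19}


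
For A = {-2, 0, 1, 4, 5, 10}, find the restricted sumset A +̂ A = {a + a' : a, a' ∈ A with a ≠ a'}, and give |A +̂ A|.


Restricted sumset: A +̂ A = {a + a' : a ∈ A, a' ∈ A, a ≠ a'}.
Equivalently, take A + A and drop any sum 2a that is achievable ONLY as a + a for a ∈ A (i.e. sums representable only with equal summands).
Enumerate pairs (a, a') with a < a' (symmetric, so each unordered pair gives one sum; this covers all a ≠ a'):
  -2 + 0 = -2
  -2 + 1 = -1
  -2 + 4 = 2
  -2 + 5 = 3
  -2 + 10 = 8
  0 + 1 = 1
  0 + 4 = 4
  0 + 5 = 5
  0 + 10 = 10
  1 + 4 = 5
  1 + 5 = 6
  1 + 10 = 11
  4 + 5 = 9
  4 + 10 = 14
  5 + 10 = 15
Collected distinct sums: {-2, -1, 1, 2, 3, 4, 5, 6, 8, 9, 10, 11, 14, 15}
|A +̂ A| = 14
(Reference bound: |A +̂ A| ≥ 2|A| - 3 for |A| ≥ 2, with |A| = 6 giving ≥ 9.)

|A +̂ A| = 14


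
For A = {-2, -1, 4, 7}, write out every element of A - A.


A - A = {a - a' : a, a' ∈ A}.
Compute a - a' for each ordered pair (a, a'):
a = -2: -2--2=0, -2--1=-1, -2-4=-6, -2-7=-9
a = -1: -1--2=1, -1--1=0, -1-4=-5, -1-7=-8
a = 4: 4--2=6, 4--1=5, 4-4=0, 4-7=-3
a = 7: 7--2=9, 7--1=8, 7-4=3, 7-7=0
Collecting distinct values (and noting 0 appears from a-a):
A - A = {-9, -8, -6, -5, -3, -1, 0, 1, 3, 5, 6, 8, 9}
|A - A| = 13

A - A = {-9, -8, -6, -5, -3, -1, 0, 1, 3, 5, 6, 8, 9}


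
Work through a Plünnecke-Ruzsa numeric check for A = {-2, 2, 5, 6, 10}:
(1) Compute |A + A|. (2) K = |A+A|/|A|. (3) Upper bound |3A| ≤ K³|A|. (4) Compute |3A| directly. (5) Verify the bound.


|A| = 5.
Step 1: Compute A + A by enumerating all 25 pairs.
A + A = {-4, 0, 3, 4, 7, 8, 10, 11, 12, 15, 16, 20}, so |A + A| = 12.
Step 2: Doubling constant K = |A + A|/|A| = 12/5 = 12/5 ≈ 2.4000.
Step 3: Plünnecke-Ruzsa gives |3A| ≤ K³·|A| = (2.4000)³ · 5 ≈ 69.1200.
Step 4: Compute 3A = A + A + A directly by enumerating all triples (a,b,c) ∈ A³; |3A| = 22.
Step 5: Check 22 ≤ 69.1200? Yes ✓.

K = 12/5, Plünnecke-Ruzsa bound K³|A| ≈ 69.1200, |3A| = 22, inequality holds.


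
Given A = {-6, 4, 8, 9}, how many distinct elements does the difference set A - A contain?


A - A = {a - a' : a, a' ∈ A}; |A| = 4.
Bounds: 2|A|-1 ≤ |A - A| ≤ |A|² - |A| + 1, i.e. 7 ≤ |A - A| ≤ 13.
Note: 0 ∈ A - A always (from a - a). The set is symmetric: if d ∈ A - A then -d ∈ A - A.
Enumerate nonzero differences d = a - a' with a > a' (then include -d):
Positive differences: {1, 4, 5, 10, 14, 15}
Full difference set: {0} ∪ (positive diffs) ∪ (negative diffs).
|A - A| = 1 + 2·6 = 13 (matches direct enumeration: 13).

|A - A| = 13


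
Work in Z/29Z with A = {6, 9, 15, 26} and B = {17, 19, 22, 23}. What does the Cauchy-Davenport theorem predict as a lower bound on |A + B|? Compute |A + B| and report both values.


Cauchy-Davenport: |A + B| ≥ min(p, |A| + |B| - 1) for A, B nonempty in Z/pZ.
|A| = 4, |B| = 4, p = 29.
CD lower bound = min(29, 4 + 4 - 1) = min(29, 7) = 7.
Compute A + B mod 29 directly:
a = 6: 6+17=23, 6+19=25, 6+22=28, 6+23=0
a = 9: 9+17=26, 9+19=28, 9+22=2, 9+23=3
a = 15: 15+17=3, 15+19=5, 15+22=8, 15+23=9
a = 26: 26+17=14, 26+19=16, 26+22=19, 26+23=20
A + B = {0, 2, 3, 5, 8, 9, 14, 16, 19, 20, 23, 25, 26, 28}, so |A + B| = 14.
Verify: 14 ≥ 7? Yes ✓.

CD lower bound = 7, actual |A + B| = 14.


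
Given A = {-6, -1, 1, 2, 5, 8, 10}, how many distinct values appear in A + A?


A + A = {a + a' : a, a' ∈ A}; |A| = 7.
General bounds: 2|A| - 1 ≤ |A + A| ≤ |A|(|A|+1)/2, i.e. 13 ≤ |A + A| ≤ 28.
Lower bound 2|A|-1 is attained iff A is an arithmetic progression.
Enumerate sums a + a' for a ≤ a' (symmetric, so this suffices):
a = -6: -6+-6=-12, -6+-1=-7, -6+1=-5, -6+2=-4, -6+5=-1, -6+8=2, -6+10=4
a = -1: -1+-1=-2, -1+1=0, -1+2=1, -1+5=4, -1+8=7, -1+10=9
a = 1: 1+1=2, 1+2=3, 1+5=6, 1+8=9, 1+10=11
a = 2: 2+2=4, 2+5=7, 2+8=10, 2+10=12
a = 5: 5+5=10, 5+8=13, 5+10=15
a = 8: 8+8=16, 8+10=18
a = 10: 10+10=20
Distinct sums: {-12, -7, -5, -4, -2, -1, 0, 1, 2, 3, 4, 6, 7, 9, 10, 11, 12, 13, 15, 16, 18, 20}
|A + A| = 22

|A + A| = 22


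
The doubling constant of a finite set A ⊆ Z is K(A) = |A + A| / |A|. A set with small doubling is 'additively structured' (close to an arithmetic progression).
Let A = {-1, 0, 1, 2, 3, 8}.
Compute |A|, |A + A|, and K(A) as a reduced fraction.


|A| = 6.
Compute A + A by enumerating all 36 pairs.
A + A = {-2, -1, 0, 1, 2, 3, 4, 5, 6, 7, 8, 9, 10, 11, 16}, so |A + A| = 15.
K = |A + A| / |A| = 15/6 = 5/2 ≈ 2.5000.
Reference: AP of size 6 gives K = 11/6 ≈ 1.8333; a fully generic set of size 6 gives K ≈ 3.5000.

|A| = 6, |A + A| = 15, K = 15/6 = 5/2.


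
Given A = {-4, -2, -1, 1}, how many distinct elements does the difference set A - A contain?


A - A = {a - a' : a, a' ∈ A}; |A| = 4.
Bounds: 2|A|-1 ≤ |A - A| ≤ |A|² - |A| + 1, i.e. 7 ≤ |A - A| ≤ 13.
Note: 0 ∈ A - A always (from a - a). The set is symmetric: if d ∈ A - A then -d ∈ A - A.
Enumerate nonzero differences d = a - a' with a > a' (then include -d):
Positive differences: {1, 2, 3, 5}
Full difference set: {0} ∪ (positive diffs) ∪ (negative diffs).
|A - A| = 1 + 2·4 = 9 (matches direct enumeration: 9).

|A - A| = 9


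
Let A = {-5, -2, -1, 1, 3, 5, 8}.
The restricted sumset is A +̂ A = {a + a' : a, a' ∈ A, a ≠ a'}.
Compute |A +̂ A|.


Restricted sumset: A +̂ A = {a + a' : a ∈ A, a' ∈ A, a ≠ a'}.
Equivalently, take A + A and drop any sum 2a that is achievable ONLY as a + a for a ∈ A (i.e. sums representable only with equal summands).
Enumerate pairs (a, a') with a < a' (symmetric, so each unordered pair gives one sum; this covers all a ≠ a'):
  -5 + -2 = -7
  -5 + -1 = -6
  -5 + 1 = -4
  -5 + 3 = -2
  -5 + 5 = 0
  -5 + 8 = 3
  -2 + -1 = -3
  -2 + 1 = -1
  -2 + 3 = 1
  -2 + 5 = 3
  -2 + 8 = 6
  -1 + 1 = 0
  -1 + 3 = 2
  -1 + 5 = 4
  -1 + 8 = 7
  1 + 3 = 4
  1 + 5 = 6
  1 + 8 = 9
  3 + 5 = 8
  3 + 8 = 11
  5 + 8 = 13
Collected distinct sums: {-7, -6, -4, -3, -2, -1, 0, 1, 2, 3, 4, 6, 7, 8, 9, 11, 13}
|A +̂ A| = 17
(Reference bound: |A +̂ A| ≥ 2|A| - 3 for |A| ≥ 2, with |A| = 7 giving ≥ 11.)

|A +̂ A| = 17


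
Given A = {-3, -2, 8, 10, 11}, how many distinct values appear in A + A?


A + A = {a + a' : a, a' ∈ A}; |A| = 5.
General bounds: 2|A| - 1 ≤ |A + A| ≤ |A|(|A|+1)/2, i.e. 9 ≤ |A + A| ≤ 15.
Lower bound 2|A|-1 is attained iff A is an arithmetic progression.
Enumerate sums a + a' for a ≤ a' (symmetric, so this suffices):
a = -3: -3+-3=-6, -3+-2=-5, -3+8=5, -3+10=7, -3+11=8
a = -2: -2+-2=-4, -2+8=6, -2+10=8, -2+11=9
a = 8: 8+8=16, 8+10=18, 8+11=19
a = 10: 10+10=20, 10+11=21
a = 11: 11+11=22
Distinct sums: {-6, -5, -4, 5, 6, 7, 8, 9, 16, 18, 19, 20, 21, 22}
|A + A| = 14

|A + A| = 14


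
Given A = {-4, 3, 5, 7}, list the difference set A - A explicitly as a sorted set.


A - A = {a - a' : a, a' ∈ A}.
Compute a - a' for each ordered pair (a, a'):
a = -4: -4--4=0, -4-3=-7, -4-5=-9, -4-7=-11
a = 3: 3--4=7, 3-3=0, 3-5=-2, 3-7=-4
a = 5: 5--4=9, 5-3=2, 5-5=0, 5-7=-2
a = 7: 7--4=11, 7-3=4, 7-5=2, 7-7=0
Collecting distinct values (and noting 0 appears from a-a):
A - A = {-11, -9, -7, -4, -2, 0, 2, 4, 7, 9, 11}
|A - A| = 11

A - A = {-11, -9, -7, -4, -2, 0, 2, 4, 7, 9, 11}


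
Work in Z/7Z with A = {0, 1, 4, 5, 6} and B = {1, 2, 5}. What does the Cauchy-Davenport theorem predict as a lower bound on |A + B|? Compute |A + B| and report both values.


Cauchy-Davenport: |A + B| ≥ min(p, |A| + |B| - 1) for A, B nonempty in Z/pZ.
|A| = 5, |B| = 3, p = 7.
CD lower bound = min(7, 5 + 3 - 1) = min(7, 7) = 7.
Compute A + B mod 7 directly:
a = 0: 0+1=1, 0+2=2, 0+5=5
a = 1: 1+1=2, 1+2=3, 1+5=6
a = 4: 4+1=5, 4+2=6, 4+5=2
a = 5: 5+1=6, 5+2=0, 5+5=3
a = 6: 6+1=0, 6+2=1, 6+5=4
A + B = {0, 1, 2, 3, 4, 5, 6}, so |A + B| = 7.
Verify: 7 ≥ 7? Yes ✓.

CD lower bound = 7, actual |A + B| = 7.


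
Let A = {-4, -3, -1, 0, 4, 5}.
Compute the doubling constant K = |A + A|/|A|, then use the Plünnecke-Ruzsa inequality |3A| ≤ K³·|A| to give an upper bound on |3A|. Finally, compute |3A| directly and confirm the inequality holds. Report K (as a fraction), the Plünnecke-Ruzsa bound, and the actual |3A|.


|A| = 6.
Step 1: Compute A + A by enumerating all 36 pairs.
A + A = {-8, -7, -6, -5, -4, -3, -2, -1, 0, 1, 2, 3, 4, 5, 8, 9, 10}, so |A + A| = 17.
Step 2: Doubling constant K = |A + A|/|A| = 17/6 = 17/6 ≈ 2.8333.
Step 3: Plünnecke-Ruzsa gives |3A| ≤ K³·|A| = (2.8333)³ · 6 ≈ 136.4722.
Step 4: Compute 3A = A + A + A directly by enumerating all triples (a,b,c) ∈ A³; |3A| = 27.
Step 5: Check 27 ≤ 136.4722? Yes ✓.

K = 17/6, Plünnecke-Ruzsa bound K³|A| ≈ 136.4722, |3A| = 27, inequality holds.


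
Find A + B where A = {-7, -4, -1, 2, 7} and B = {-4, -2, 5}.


A + B = {a + b : a ∈ A, b ∈ B}.
Enumerate all |A|·|B| = 5·3 = 15 pairs (a, b) and collect distinct sums.
a = -7: -7+-4=-11, -7+-2=-9, -7+5=-2
a = -4: -4+-4=-8, -4+-2=-6, -4+5=1
a = -1: -1+-4=-5, -1+-2=-3, -1+5=4
a = 2: 2+-4=-2, 2+-2=0, 2+5=7
a = 7: 7+-4=3, 7+-2=5, 7+5=12
Collecting distinct sums: A + B = {-11, -9, -8, -6, -5, -3, -2, 0, 1, 3, 4, 5, 7, 12}
|A + B| = 14

A + B = {-11, -9, -8, -6, -5, -3, -2, 0, 1, 3, 4, 5, 7, 12}


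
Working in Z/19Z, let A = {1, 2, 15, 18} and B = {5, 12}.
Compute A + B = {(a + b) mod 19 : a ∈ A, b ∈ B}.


Work in Z/19Z: reduce every sum a + b modulo 19.
Enumerate all 8 pairs:
a = 1: 1+5=6, 1+12=13
a = 2: 2+5=7, 2+12=14
a = 15: 15+5=1, 15+12=8
a = 18: 18+5=4, 18+12=11
Distinct residues collected: {1, 4, 6, 7, 8, 11, 13, 14}
|A + B| = 8 (out of 19 total residues).

A + B = {1, 4, 6, 7, 8, 11, 13, 14}


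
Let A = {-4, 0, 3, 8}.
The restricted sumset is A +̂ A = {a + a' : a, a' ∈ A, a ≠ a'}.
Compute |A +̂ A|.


Restricted sumset: A +̂ A = {a + a' : a ∈ A, a' ∈ A, a ≠ a'}.
Equivalently, take A + A and drop any sum 2a that is achievable ONLY as a + a for a ∈ A (i.e. sums representable only with equal summands).
Enumerate pairs (a, a') with a < a' (symmetric, so each unordered pair gives one sum; this covers all a ≠ a'):
  -4 + 0 = -4
  -4 + 3 = -1
  -4 + 8 = 4
  0 + 3 = 3
  0 + 8 = 8
  3 + 8 = 11
Collected distinct sums: {-4, -1, 3, 4, 8, 11}
|A +̂ A| = 6
(Reference bound: |A +̂ A| ≥ 2|A| - 3 for |A| ≥ 2, with |A| = 4 giving ≥ 5.)

|A +̂ A| = 6


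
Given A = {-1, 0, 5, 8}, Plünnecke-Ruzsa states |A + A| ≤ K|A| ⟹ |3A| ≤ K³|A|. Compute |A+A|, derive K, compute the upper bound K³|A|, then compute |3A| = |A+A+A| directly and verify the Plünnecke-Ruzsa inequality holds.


|A| = 4.
Step 1: Compute A + A by enumerating all 16 pairs.
A + A = {-2, -1, 0, 4, 5, 7, 8, 10, 13, 16}, so |A + A| = 10.
Step 2: Doubling constant K = |A + A|/|A| = 10/4 = 10/4 ≈ 2.5000.
Step 3: Plünnecke-Ruzsa gives |3A| ≤ K³·|A| = (2.5000)³ · 4 ≈ 62.5000.
Step 4: Compute 3A = A + A + A directly by enumerating all triples (a,b,c) ∈ A³; |3A| = 19.
Step 5: Check 19 ≤ 62.5000? Yes ✓.

K = 10/4, Plünnecke-Ruzsa bound K³|A| ≈ 62.5000, |3A| = 19, inequality holds.


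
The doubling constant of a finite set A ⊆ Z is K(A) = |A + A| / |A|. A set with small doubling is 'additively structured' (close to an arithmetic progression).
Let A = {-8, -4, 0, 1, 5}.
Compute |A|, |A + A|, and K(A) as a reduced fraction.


|A| = 5.
Compute A + A by enumerating all 25 pairs.
A + A = {-16, -12, -8, -7, -4, -3, 0, 1, 2, 5, 6, 10}, so |A + A| = 12.
K = |A + A| / |A| = 12/5 (already in lowest terms) ≈ 2.4000.
Reference: AP of size 5 gives K = 9/5 ≈ 1.8000; a fully generic set of size 5 gives K ≈ 3.0000.

|A| = 5, |A + A| = 12, K = 12/5.


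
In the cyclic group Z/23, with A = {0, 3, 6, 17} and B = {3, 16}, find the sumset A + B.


Work in Z/23Z: reduce every sum a + b modulo 23.
Enumerate all 8 pairs:
a = 0: 0+3=3, 0+16=16
a = 3: 3+3=6, 3+16=19
a = 6: 6+3=9, 6+16=22
a = 17: 17+3=20, 17+16=10
Distinct residues collected: {3, 6, 9, 10, 16, 19, 20, 22}
|A + B| = 8 (out of 23 total residues).

A + B = {3, 6, 9, 10, 16, 19, 20, 22}


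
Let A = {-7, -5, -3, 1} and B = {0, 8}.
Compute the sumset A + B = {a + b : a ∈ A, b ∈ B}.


A + B = {a + b : a ∈ A, b ∈ B}.
Enumerate all |A|·|B| = 4·2 = 8 pairs (a, b) and collect distinct sums.
a = -7: -7+0=-7, -7+8=1
a = -5: -5+0=-5, -5+8=3
a = -3: -3+0=-3, -3+8=5
a = 1: 1+0=1, 1+8=9
Collecting distinct sums: A + B = {-7, -5, -3, 1, 3, 5, 9}
|A + B| = 7

A + B = {-7, -5, -3, 1, 3, 5, 9}


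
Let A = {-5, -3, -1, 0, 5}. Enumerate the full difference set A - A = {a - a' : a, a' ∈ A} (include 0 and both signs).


A - A = {a - a' : a, a' ∈ A}.
Compute a - a' for each ordered pair (a, a'):
a = -5: -5--5=0, -5--3=-2, -5--1=-4, -5-0=-5, -5-5=-10
a = -3: -3--5=2, -3--3=0, -3--1=-2, -3-0=-3, -3-5=-8
a = -1: -1--5=4, -1--3=2, -1--1=0, -1-0=-1, -1-5=-6
a = 0: 0--5=5, 0--3=3, 0--1=1, 0-0=0, 0-5=-5
a = 5: 5--5=10, 5--3=8, 5--1=6, 5-0=5, 5-5=0
Collecting distinct values (and noting 0 appears from a-a):
A - A = {-10, -8, -6, -5, -4, -3, -2, -1, 0, 1, 2, 3, 4, 5, 6, 8, 10}
|A - A| = 17

A - A = {-10, -8, -6, -5, -4, -3, -2, -1, 0, 1, 2, 3, 4, 5, 6, 8, 10}


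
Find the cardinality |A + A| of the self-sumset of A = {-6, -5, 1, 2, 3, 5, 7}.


A + A = {a + a' : a, a' ∈ A}; |A| = 7.
General bounds: 2|A| - 1 ≤ |A + A| ≤ |A|(|A|+1)/2, i.e. 13 ≤ |A + A| ≤ 28.
Lower bound 2|A|-1 is attained iff A is an arithmetic progression.
Enumerate sums a + a' for a ≤ a' (symmetric, so this suffices):
a = -6: -6+-6=-12, -6+-5=-11, -6+1=-5, -6+2=-4, -6+3=-3, -6+5=-1, -6+7=1
a = -5: -5+-5=-10, -5+1=-4, -5+2=-3, -5+3=-2, -5+5=0, -5+7=2
a = 1: 1+1=2, 1+2=3, 1+3=4, 1+5=6, 1+7=8
a = 2: 2+2=4, 2+3=5, 2+5=7, 2+7=9
a = 3: 3+3=6, 3+5=8, 3+7=10
a = 5: 5+5=10, 5+7=12
a = 7: 7+7=14
Distinct sums: {-12, -11, -10, -5, -4, -3, -2, -1, 0, 1, 2, 3, 4, 5, 6, 7, 8, 9, 10, 12, 14}
|A + A| = 21

|A + A| = 21


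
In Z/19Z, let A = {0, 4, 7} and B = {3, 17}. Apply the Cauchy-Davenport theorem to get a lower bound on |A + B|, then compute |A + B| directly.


Cauchy-Davenport: |A + B| ≥ min(p, |A| + |B| - 1) for A, B nonempty in Z/pZ.
|A| = 3, |B| = 2, p = 19.
CD lower bound = min(19, 3 + 2 - 1) = min(19, 4) = 4.
Compute A + B mod 19 directly:
a = 0: 0+3=3, 0+17=17
a = 4: 4+3=7, 4+17=2
a = 7: 7+3=10, 7+17=5
A + B = {2, 3, 5, 7, 10, 17}, so |A + B| = 6.
Verify: 6 ≥ 4? Yes ✓.

CD lower bound = 4, actual |A + B| = 6.


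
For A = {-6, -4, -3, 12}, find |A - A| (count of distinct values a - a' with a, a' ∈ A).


A - A = {a - a' : a, a' ∈ A}; |A| = 4.
Bounds: 2|A|-1 ≤ |A - A| ≤ |A|² - |A| + 1, i.e. 7 ≤ |A - A| ≤ 13.
Note: 0 ∈ A - A always (from a - a). The set is symmetric: if d ∈ A - A then -d ∈ A - A.
Enumerate nonzero differences d = a - a' with a > a' (then include -d):
Positive differences: {1, 2, 3, 15, 16, 18}
Full difference set: {0} ∪ (positive diffs) ∪ (negative diffs).
|A - A| = 1 + 2·6 = 13 (matches direct enumeration: 13).

|A - A| = 13


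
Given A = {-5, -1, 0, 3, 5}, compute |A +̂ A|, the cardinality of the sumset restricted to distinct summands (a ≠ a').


Restricted sumset: A +̂ A = {a + a' : a ∈ A, a' ∈ A, a ≠ a'}.
Equivalently, take A + A and drop any sum 2a that is achievable ONLY as a + a for a ∈ A (i.e. sums representable only with equal summands).
Enumerate pairs (a, a') with a < a' (symmetric, so each unordered pair gives one sum; this covers all a ≠ a'):
  -5 + -1 = -6
  -5 + 0 = -5
  -5 + 3 = -2
  -5 + 5 = 0
  -1 + 0 = -1
  -1 + 3 = 2
  -1 + 5 = 4
  0 + 3 = 3
  0 + 5 = 5
  3 + 5 = 8
Collected distinct sums: {-6, -5, -2, -1, 0, 2, 3, 4, 5, 8}
|A +̂ A| = 10
(Reference bound: |A +̂ A| ≥ 2|A| - 3 for |A| ≥ 2, with |A| = 5 giving ≥ 7.)

|A +̂ A| = 10


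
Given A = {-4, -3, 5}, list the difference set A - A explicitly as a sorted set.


A - A = {a - a' : a, a' ∈ A}.
Compute a - a' for each ordered pair (a, a'):
a = -4: -4--4=0, -4--3=-1, -4-5=-9
a = -3: -3--4=1, -3--3=0, -3-5=-8
a = 5: 5--4=9, 5--3=8, 5-5=0
Collecting distinct values (and noting 0 appears from a-a):
A - A = {-9, -8, -1, 0, 1, 8, 9}
|A - A| = 7

A - A = {-9, -8, -1, 0, 1, 8, 9}


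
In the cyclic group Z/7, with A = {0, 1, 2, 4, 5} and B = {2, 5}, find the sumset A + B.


Work in Z/7Z: reduce every sum a + b modulo 7.
Enumerate all 10 pairs:
a = 0: 0+2=2, 0+5=5
a = 1: 1+2=3, 1+5=6
a = 2: 2+2=4, 2+5=0
a = 4: 4+2=6, 4+5=2
a = 5: 5+2=0, 5+5=3
Distinct residues collected: {0, 2, 3, 4, 5, 6}
|A + B| = 6 (out of 7 total residues).

A + B = {0, 2, 3, 4, 5, 6}


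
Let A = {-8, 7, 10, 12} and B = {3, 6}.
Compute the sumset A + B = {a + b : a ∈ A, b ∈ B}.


A + B = {a + b : a ∈ A, b ∈ B}.
Enumerate all |A|·|B| = 4·2 = 8 pairs (a, b) and collect distinct sums.
a = -8: -8+3=-5, -8+6=-2
a = 7: 7+3=10, 7+6=13
a = 10: 10+3=13, 10+6=16
a = 12: 12+3=15, 12+6=18
Collecting distinct sums: A + B = {-5, -2, 10, 13, 15, 16, 18}
|A + B| = 7

A + B = {-5, -2, 10, 13, 15, 16, 18}


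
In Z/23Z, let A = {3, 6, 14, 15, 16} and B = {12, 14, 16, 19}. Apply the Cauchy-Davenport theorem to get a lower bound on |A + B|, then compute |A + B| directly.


Cauchy-Davenport: |A + B| ≥ min(p, |A| + |B| - 1) for A, B nonempty in Z/pZ.
|A| = 5, |B| = 4, p = 23.
CD lower bound = min(23, 5 + 4 - 1) = min(23, 8) = 8.
Compute A + B mod 23 directly:
a = 3: 3+12=15, 3+14=17, 3+16=19, 3+19=22
a = 6: 6+12=18, 6+14=20, 6+16=22, 6+19=2
a = 14: 14+12=3, 14+14=5, 14+16=7, 14+19=10
a = 15: 15+12=4, 15+14=6, 15+16=8, 15+19=11
a = 16: 16+12=5, 16+14=7, 16+16=9, 16+19=12
A + B = {2, 3, 4, 5, 6, 7, 8, 9, 10, 11, 12, 15, 17, 18, 19, 20, 22}, so |A + B| = 17.
Verify: 17 ≥ 8? Yes ✓.

CD lower bound = 8, actual |A + B| = 17.


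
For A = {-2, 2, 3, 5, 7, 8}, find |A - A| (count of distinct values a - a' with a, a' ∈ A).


A - A = {a - a' : a, a' ∈ A}; |A| = 6.
Bounds: 2|A|-1 ≤ |A - A| ≤ |A|² - |A| + 1, i.e. 11 ≤ |A - A| ≤ 31.
Note: 0 ∈ A - A always (from a - a). The set is symmetric: if d ∈ A - A then -d ∈ A - A.
Enumerate nonzero differences d = a - a' with a > a' (then include -d):
Positive differences: {1, 2, 3, 4, 5, 6, 7, 9, 10}
Full difference set: {0} ∪ (positive diffs) ∪ (negative diffs).
|A - A| = 1 + 2·9 = 19 (matches direct enumeration: 19).

|A - A| = 19


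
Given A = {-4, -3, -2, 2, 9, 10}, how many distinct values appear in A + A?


A + A = {a + a' : a, a' ∈ A}; |A| = 6.
General bounds: 2|A| - 1 ≤ |A + A| ≤ |A|(|A|+1)/2, i.e. 11 ≤ |A + A| ≤ 21.
Lower bound 2|A|-1 is attained iff A is an arithmetic progression.
Enumerate sums a + a' for a ≤ a' (symmetric, so this suffices):
a = -4: -4+-4=-8, -4+-3=-7, -4+-2=-6, -4+2=-2, -4+9=5, -4+10=6
a = -3: -3+-3=-6, -3+-2=-5, -3+2=-1, -3+9=6, -3+10=7
a = -2: -2+-2=-4, -2+2=0, -2+9=7, -2+10=8
a = 2: 2+2=4, 2+9=11, 2+10=12
a = 9: 9+9=18, 9+10=19
a = 10: 10+10=20
Distinct sums: {-8, -7, -6, -5, -4, -2, -1, 0, 4, 5, 6, 7, 8, 11, 12, 18, 19, 20}
|A + A| = 18

|A + A| = 18


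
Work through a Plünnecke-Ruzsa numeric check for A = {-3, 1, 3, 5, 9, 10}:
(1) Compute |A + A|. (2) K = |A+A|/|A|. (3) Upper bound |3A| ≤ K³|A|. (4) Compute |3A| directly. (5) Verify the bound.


|A| = 6.
Step 1: Compute A + A by enumerating all 36 pairs.
A + A = {-6, -2, 0, 2, 4, 6, 7, 8, 10, 11, 12, 13, 14, 15, 18, 19, 20}, so |A + A| = 17.
Step 2: Doubling constant K = |A + A|/|A| = 17/6 = 17/6 ≈ 2.8333.
Step 3: Plünnecke-Ruzsa gives |3A| ≤ K³·|A| = (2.8333)³ · 6 ≈ 136.4722.
Step 4: Compute 3A = A + A + A directly by enumerating all triples (a,b,c) ∈ A³; |3A| = 31.
Step 5: Check 31 ≤ 136.4722? Yes ✓.

K = 17/6, Plünnecke-Ruzsa bound K³|A| ≈ 136.4722, |3A| = 31, inequality holds.


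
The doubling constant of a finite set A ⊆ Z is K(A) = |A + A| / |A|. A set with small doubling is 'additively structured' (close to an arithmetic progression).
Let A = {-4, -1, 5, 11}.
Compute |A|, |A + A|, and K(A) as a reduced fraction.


|A| = 4.
Compute A + A by enumerating all 16 pairs.
A + A = {-8, -5, -2, 1, 4, 7, 10, 16, 22}, so |A + A| = 9.
K = |A + A| / |A| = 9/4 (already in lowest terms) ≈ 2.2500.
Reference: AP of size 4 gives K = 7/4 ≈ 1.7500; a fully generic set of size 4 gives K ≈ 2.5000.

|A| = 4, |A + A| = 9, K = 9/4.


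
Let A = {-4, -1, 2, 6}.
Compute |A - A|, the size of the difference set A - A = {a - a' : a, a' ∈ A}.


A - A = {a - a' : a, a' ∈ A}; |A| = 4.
Bounds: 2|A|-1 ≤ |A - A| ≤ |A|² - |A| + 1, i.e. 7 ≤ |A - A| ≤ 13.
Note: 0 ∈ A - A always (from a - a). The set is symmetric: if d ∈ A - A then -d ∈ A - A.
Enumerate nonzero differences d = a - a' with a > a' (then include -d):
Positive differences: {3, 4, 6, 7, 10}
Full difference set: {0} ∪ (positive diffs) ∪ (negative diffs).
|A - A| = 1 + 2·5 = 11 (matches direct enumeration: 11).

|A - A| = 11


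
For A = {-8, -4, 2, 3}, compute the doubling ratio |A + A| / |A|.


|A| = 4.
Compute A + A by enumerating all 16 pairs.
A + A = {-16, -12, -8, -6, -5, -2, -1, 4, 5, 6}, so |A + A| = 10.
K = |A + A| / |A| = 10/4 = 5/2 ≈ 2.5000.
Reference: AP of size 4 gives K = 7/4 ≈ 1.7500; a fully generic set of size 4 gives K ≈ 2.5000.

|A| = 4, |A + A| = 10, K = 10/4 = 5/2.


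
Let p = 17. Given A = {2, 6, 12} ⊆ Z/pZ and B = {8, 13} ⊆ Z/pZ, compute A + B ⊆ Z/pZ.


Work in Z/17Z: reduce every sum a + b modulo 17.
Enumerate all 6 pairs:
a = 2: 2+8=10, 2+13=15
a = 6: 6+8=14, 6+13=2
a = 12: 12+8=3, 12+13=8
Distinct residues collected: {2, 3, 8, 10, 14, 15}
|A + B| = 6 (out of 17 total residues).

A + B = {2, 3, 8, 10, 14, 15}


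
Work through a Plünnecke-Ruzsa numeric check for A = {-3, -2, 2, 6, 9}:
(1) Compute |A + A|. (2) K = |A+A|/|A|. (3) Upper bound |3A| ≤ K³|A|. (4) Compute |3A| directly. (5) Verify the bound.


|A| = 5.
Step 1: Compute A + A by enumerating all 25 pairs.
A + A = {-6, -5, -4, -1, 0, 3, 4, 6, 7, 8, 11, 12, 15, 18}, so |A + A| = 14.
Step 2: Doubling constant K = |A + A|/|A| = 14/5 = 14/5 ≈ 2.8000.
Step 3: Plünnecke-Ruzsa gives |3A| ≤ K³·|A| = (2.8000)³ · 5 ≈ 109.7600.
Step 4: Compute 3A = A + A + A directly by enumerating all triples (a,b,c) ∈ A³; |3A| = 28.
Step 5: Check 28 ≤ 109.7600? Yes ✓.

K = 14/5, Plünnecke-Ruzsa bound K³|A| ≈ 109.7600, |3A| = 28, inequality holds.


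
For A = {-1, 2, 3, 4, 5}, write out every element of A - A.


A - A = {a - a' : a, a' ∈ A}.
Compute a - a' for each ordered pair (a, a'):
a = -1: -1--1=0, -1-2=-3, -1-3=-4, -1-4=-5, -1-5=-6
a = 2: 2--1=3, 2-2=0, 2-3=-1, 2-4=-2, 2-5=-3
a = 3: 3--1=4, 3-2=1, 3-3=0, 3-4=-1, 3-5=-2
a = 4: 4--1=5, 4-2=2, 4-3=1, 4-4=0, 4-5=-1
a = 5: 5--1=6, 5-2=3, 5-3=2, 5-4=1, 5-5=0
Collecting distinct values (and noting 0 appears from a-a):
A - A = {-6, -5, -4, -3, -2, -1, 0, 1, 2, 3, 4, 5, 6}
|A - A| = 13

A - A = {-6, -5, -4, -3, -2, -1, 0, 1, 2, 3, 4, 5, 6}


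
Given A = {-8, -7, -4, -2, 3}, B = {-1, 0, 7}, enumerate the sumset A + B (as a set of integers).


A + B = {a + b : a ∈ A, b ∈ B}.
Enumerate all |A|·|B| = 5·3 = 15 pairs (a, b) and collect distinct sums.
a = -8: -8+-1=-9, -8+0=-8, -8+7=-1
a = -7: -7+-1=-8, -7+0=-7, -7+7=0
a = -4: -4+-1=-5, -4+0=-4, -4+7=3
a = -2: -2+-1=-3, -2+0=-2, -2+7=5
a = 3: 3+-1=2, 3+0=3, 3+7=10
Collecting distinct sums: A + B = {-9, -8, -7, -5, -4, -3, -2, -1, 0, 2, 3, 5, 10}
|A + B| = 13

A + B = {-9, -8, -7, -5, -4, -3, -2, -1, 0, 2, 3, 5, 10}


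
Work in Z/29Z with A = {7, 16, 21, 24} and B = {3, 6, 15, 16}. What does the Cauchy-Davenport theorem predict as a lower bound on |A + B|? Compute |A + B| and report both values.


Cauchy-Davenport: |A + B| ≥ min(p, |A| + |B| - 1) for A, B nonempty in Z/pZ.
|A| = 4, |B| = 4, p = 29.
CD lower bound = min(29, 4 + 4 - 1) = min(29, 7) = 7.
Compute A + B mod 29 directly:
a = 7: 7+3=10, 7+6=13, 7+15=22, 7+16=23
a = 16: 16+3=19, 16+6=22, 16+15=2, 16+16=3
a = 21: 21+3=24, 21+6=27, 21+15=7, 21+16=8
a = 24: 24+3=27, 24+6=1, 24+15=10, 24+16=11
A + B = {1, 2, 3, 7, 8, 10, 11, 13, 19, 22, 23, 24, 27}, so |A + B| = 13.
Verify: 13 ≥ 7? Yes ✓.

CD lower bound = 7, actual |A + B| = 13.


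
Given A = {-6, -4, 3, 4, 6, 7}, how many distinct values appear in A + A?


A + A = {a + a' : a, a' ∈ A}; |A| = 6.
General bounds: 2|A| - 1 ≤ |A + A| ≤ |A|(|A|+1)/2, i.e. 11 ≤ |A + A| ≤ 21.
Lower bound 2|A|-1 is attained iff A is an arithmetic progression.
Enumerate sums a + a' for a ≤ a' (symmetric, so this suffices):
a = -6: -6+-6=-12, -6+-4=-10, -6+3=-3, -6+4=-2, -6+6=0, -6+7=1
a = -4: -4+-4=-8, -4+3=-1, -4+4=0, -4+6=2, -4+7=3
a = 3: 3+3=6, 3+4=7, 3+6=9, 3+7=10
a = 4: 4+4=8, 4+6=10, 4+7=11
a = 6: 6+6=12, 6+7=13
a = 7: 7+7=14
Distinct sums: {-12, -10, -8, -3, -2, -1, 0, 1, 2, 3, 6, 7, 8, 9, 10, 11, 12, 13, 14}
|A + A| = 19

|A + A| = 19


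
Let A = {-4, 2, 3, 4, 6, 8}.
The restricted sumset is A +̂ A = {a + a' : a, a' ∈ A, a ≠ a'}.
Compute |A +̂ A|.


Restricted sumset: A +̂ A = {a + a' : a ∈ A, a' ∈ A, a ≠ a'}.
Equivalently, take A + A and drop any sum 2a that is achievable ONLY as a + a for a ∈ A (i.e. sums representable only with equal summands).
Enumerate pairs (a, a') with a < a' (symmetric, so each unordered pair gives one sum; this covers all a ≠ a'):
  -4 + 2 = -2
  -4 + 3 = -1
  -4 + 4 = 0
  -4 + 6 = 2
  -4 + 8 = 4
  2 + 3 = 5
  2 + 4 = 6
  2 + 6 = 8
  2 + 8 = 10
  3 + 4 = 7
  3 + 6 = 9
  3 + 8 = 11
  4 + 6 = 10
  4 + 8 = 12
  6 + 8 = 14
Collected distinct sums: {-2, -1, 0, 2, 4, 5, 6, 7, 8, 9, 10, 11, 12, 14}
|A +̂ A| = 14
(Reference bound: |A +̂ A| ≥ 2|A| - 3 for |A| ≥ 2, with |A| = 6 giving ≥ 9.)

|A +̂ A| = 14


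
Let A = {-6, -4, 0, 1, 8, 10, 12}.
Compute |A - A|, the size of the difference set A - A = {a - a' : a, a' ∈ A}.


A - A = {a - a' : a, a' ∈ A}; |A| = 7.
Bounds: 2|A|-1 ≤ |A - A| ≤ |A|² - |A| + 1, i.e. 13 ≤ |A - A| ≤ 43.
Note: 0 ∈ A - A always (from a - a). The set is symmetric: if d ∈ A - A then -d ∈ A - A.
Enumerate nonzero differences d = a - a' with a > a' (then include -d):
Positive differences: {1, 2, 4, 5, 6, 7, 8, 9, 10, 11, 12, 14, 16, 18}
Full difference set: {0} ∪ (positive diffs) ∪ (negative diffs).
|A - A| = 1 + 2·14 = 29 (matches direct enumeration: 29).

|A - A| = 29


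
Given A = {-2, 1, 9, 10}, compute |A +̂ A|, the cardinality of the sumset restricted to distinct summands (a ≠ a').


Restricted sumset: A +̂ A = {a + a' : a ∈ A, a' ∈ A, a ≠ a'}.
Equivalently, take A + A and drop any sum 2a that is achievable ONLY as a + a for a ∈ A (i.e. sums representable only with equal summands).
Enumerate pairs (a, a') with a < a' (symmetric, so each unordered pair gives one sum; this covers all a ≠ a'):
  -2 + 1 = -1
  -2 + 9 = 7
  -2 + 10 = 8
  1 + 9 = 10
  1 + 10 = 11
  9 + 10 = 19
Collected distinct sums: {-1, 7, 8, 10, 11, 19}
|A +̂ A| = 6
(Reference bound: |A +̂ A| ≥ 2|A| - 3 for |A| ≥ 2, with |A| = 4 giving ≥ 5.)

|A +̂ A| = 6


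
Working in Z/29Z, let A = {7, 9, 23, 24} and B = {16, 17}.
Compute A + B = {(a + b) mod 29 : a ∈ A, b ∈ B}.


Work in Z/29Z: reduce every sum a + b modulo 29.
Enumerate all 8 pairs:
a = 7: 7+16=23, 7+17=24
a = 9: 9+16=25, 9+17=26
a = 23: 23+16=10, 23+17=11
a = 24: 24+16=11, 24+17=12
Distinct residues collected: {10, 11, 12, 23, 24, 25, 26}
|A + B| = 7 (out of 29 total residues).

A + B = {10, 11, 12, 23, 24, 25, 26}


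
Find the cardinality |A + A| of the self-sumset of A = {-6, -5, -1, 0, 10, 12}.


A + A = {a + a' : a, a' ∈ A}; |A| = 6.
General bounds: 2|A| - 1 ≤ |A + A| ≤ |A|(|A|+1)/2, i.e. 11 ≤ |A + A| ≤ 21.
Lower bound 2|A|-1 is attained iff A is an arithmetic progression.
Enumerate sums a + a' for a ≤ a' (symmetric, so this suffices):
a = -6: -6+-6=-12, -6+-5=-11, -6+-1=-7, -6+0=-6, -6+10=4, -6+12=6
a = -5: -5+-5=-10, -5+-1=-6, -5+0=-5, -5+10=5, -5+12=7
a = -1: -1+-1=-2, -1+0=-1, -1+10=9, -1+12=11
a = 0: 0+0=0, 0+10=10, 0+12=12
a = 10: 10+10=20, 10+12=22
a = 12: 12+12=24
Distinct sums: {-12, -11, -10, -7, -6, -5, -2, -1, 0, 4, 5, 6, 7, 9, 10, 11, 12, 20, 22, 24}
|A + A| = 20

|A + A| = 20
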